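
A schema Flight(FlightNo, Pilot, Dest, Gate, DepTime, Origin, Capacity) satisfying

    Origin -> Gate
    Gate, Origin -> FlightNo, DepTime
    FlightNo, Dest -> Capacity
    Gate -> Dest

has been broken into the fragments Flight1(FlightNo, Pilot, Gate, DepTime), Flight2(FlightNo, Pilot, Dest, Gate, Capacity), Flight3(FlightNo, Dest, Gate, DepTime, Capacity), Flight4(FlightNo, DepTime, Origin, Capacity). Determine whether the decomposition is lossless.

No

Chase test. Columns are FlightNo, Pilot, Dest, Gate, DepTime, Origin, Capacity; row i has aⱼ where attribute j ∈ Flighti, else bᵢⱼ.
Initial tableau (one row per fragment):
  row 1: a1 a2 b13 a4 a5 b16 b17
  row 2: a1 a2 a3 a4 b25 b26 a7
  row 3: a1 b32 a3 a4 a5 b36 a7
  row 4: a1 b42 b43 b44 a5 a6 a7
Rows 1 and 2 agree on Gate; apply Gate→Dest and equate their Dest entries.
Rows 1 and 2 agree on FlightNo, Dest; apply FlightNo, Dest→Capacity and equate their Capacity entries.
No row becomes fully distinguished — the join is lossy.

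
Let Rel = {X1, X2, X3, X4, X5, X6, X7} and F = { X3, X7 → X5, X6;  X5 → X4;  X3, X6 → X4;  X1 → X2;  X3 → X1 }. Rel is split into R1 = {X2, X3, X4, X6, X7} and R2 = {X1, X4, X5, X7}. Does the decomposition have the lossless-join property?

No

Common attributes: R1 ∩ R2 = {X4, X7}.
No dependency enlarges {X4, X7}, so (X4, X7)⁺ = {X4, X7}.
The closure contains neither all of R1 = {X2, X3, X4, X6, X7} nor all of R2 = {X1, X4, X5, X7}, so the common attributes are not a superkey of either fragment. The join is lossy.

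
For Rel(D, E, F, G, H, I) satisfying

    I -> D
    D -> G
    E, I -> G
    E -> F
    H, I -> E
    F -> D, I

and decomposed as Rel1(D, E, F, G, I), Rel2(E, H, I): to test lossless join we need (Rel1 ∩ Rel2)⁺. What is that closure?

D, E, F, G, I

Rel1 ∩ Rel2 = {E, I}.
I → D applies, adding D
D → G applies, adding G
E → F applies, adding F
Closure: {D, E, F, G, I}.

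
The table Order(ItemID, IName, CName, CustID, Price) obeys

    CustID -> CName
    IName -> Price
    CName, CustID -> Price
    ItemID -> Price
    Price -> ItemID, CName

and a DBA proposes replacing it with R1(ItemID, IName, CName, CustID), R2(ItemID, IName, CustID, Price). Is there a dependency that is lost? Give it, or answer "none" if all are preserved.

none

CustID → CName lies within R1.
IName → Price lies within R2.
CName, CustID → Price: restricted closure across fragments reaches Price.
ItemID → Price lies within R2.
Price → ItemID, CName: restricted closure across fragments reaches ItemID, CName.
Every dependency is enforceable on the fragments, so the decomposition is dependency-preserving.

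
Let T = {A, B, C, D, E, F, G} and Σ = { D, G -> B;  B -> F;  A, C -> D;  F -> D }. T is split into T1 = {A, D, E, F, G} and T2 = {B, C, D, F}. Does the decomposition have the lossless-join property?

No

Common attributes: T1 ∩ T2 = {D, F}.
No dependency enlarges {D, F}, so (D, F)⁺ = {D, F}.
The closure contains neither all of T1 = {A, D, E, F, G} nor all of T2 = {B, C, D, F}, so the common attributes are not a superkey of either fragment. The join is lossy.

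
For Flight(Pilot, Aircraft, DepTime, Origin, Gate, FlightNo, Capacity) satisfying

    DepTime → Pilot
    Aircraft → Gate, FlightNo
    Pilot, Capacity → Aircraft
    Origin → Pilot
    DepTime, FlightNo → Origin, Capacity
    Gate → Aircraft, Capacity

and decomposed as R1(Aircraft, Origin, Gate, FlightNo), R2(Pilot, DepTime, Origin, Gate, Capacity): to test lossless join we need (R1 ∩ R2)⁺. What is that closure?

Pilot, Aircraft, Origin, Gate, FlightNo, Capacity

R1 ∩ R2 = {Origin, Gate}.
Origin → Pilot applies, adding Pilot
Gate → Aircraft, Capacity applies, adding Aircraft, Capacity
Aircraft → Gate, FlightNo applies, adding FlightNo
Closure: {Pilot, Aircraft, Origin, Gate, FlightNo, Capacity}.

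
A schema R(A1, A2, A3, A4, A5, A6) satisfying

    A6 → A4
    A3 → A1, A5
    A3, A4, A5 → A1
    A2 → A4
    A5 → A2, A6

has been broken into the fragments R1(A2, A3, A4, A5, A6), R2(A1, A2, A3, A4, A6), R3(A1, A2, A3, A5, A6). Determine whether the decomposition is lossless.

Yes

Chase test. Columns are A1, A2, A3, A4, A5, A6; row i has aⱼ where attribute j ∈ Ri, else bᵢⱼ.
Initial tableau (one row per fragment):
  row 1: b11 a2 a3 a4 a5 a6
  row 2: a1 a2 a3 a4 b25 a6
  row 3: a1 a2 a3 b34 a5 a6
Rows 1 and 3 agree on A6; apply A6→A4 and equate their A4 entries.
Rows 1 and 2 agree on A3; apply A3→A1, A5 and equate their A1, A5 entries.
Row 1 is now all distinguished symbols — the join is lossless.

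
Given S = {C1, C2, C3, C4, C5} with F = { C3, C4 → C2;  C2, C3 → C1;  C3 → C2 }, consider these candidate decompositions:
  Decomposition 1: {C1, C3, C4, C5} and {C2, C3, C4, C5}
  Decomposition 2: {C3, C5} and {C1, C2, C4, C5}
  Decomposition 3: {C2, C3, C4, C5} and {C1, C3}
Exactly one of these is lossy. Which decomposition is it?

Decomposition 1: common = {C3, C4, C5}, closure = {C1, C2, C3, C4, C5} → lossless.
Decomposition 2: common = {C5}, closure = {C5} → lossy.
Decomposition 3: common = {C3}, closure = {C1, C2, C3} → lossless.

Decomposition 2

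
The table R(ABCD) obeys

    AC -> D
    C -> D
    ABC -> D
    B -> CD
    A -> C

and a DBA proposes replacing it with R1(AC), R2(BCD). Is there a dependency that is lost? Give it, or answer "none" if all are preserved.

none

AC → D: restricted closure across fragments reaches D.
C → D lies within R2.
ABC → D: restricted closure across fragments reaches D.
B → CD lies within R2.
A → C lies within R1.
Every dependency is enforceable on the fragments, so the decomposition is dependency-preserving.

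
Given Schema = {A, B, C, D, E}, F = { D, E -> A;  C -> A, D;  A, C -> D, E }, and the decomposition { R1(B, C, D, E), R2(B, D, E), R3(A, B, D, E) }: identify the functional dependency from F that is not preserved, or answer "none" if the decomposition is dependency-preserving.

D, E → A lies within R3.
C → A, D: restricted closure across fragments reaches A, D.
A, C → D, E: restricted closure across fragments reaches D, E.
Every dependency is enforceable on the fragments, so the decomposition is dependency-preserving.

none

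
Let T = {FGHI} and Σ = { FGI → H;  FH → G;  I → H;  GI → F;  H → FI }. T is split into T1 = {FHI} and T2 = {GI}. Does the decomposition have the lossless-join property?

Yes

Common attributes: T1 ∩ T2 = {I}.
Closure of {I}: I → H applies, adding H; H → FI applies, adding F; FH → G applies, adding G. So (I)⁺ = {FGHI}.
This closure contains every attribute of T1, so T1 ∩ T2 → T1. The join is lossless.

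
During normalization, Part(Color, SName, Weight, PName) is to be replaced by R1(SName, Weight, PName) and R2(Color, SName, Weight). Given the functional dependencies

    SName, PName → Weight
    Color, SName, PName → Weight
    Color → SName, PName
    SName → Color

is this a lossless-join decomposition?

Yes

Common attributes: R1 ∩ R2 = {SName, Weight}.
Closure of {SName, Weight}: SName → Color applies, adding Color; Color → SName, PName applies, adding PName. So (SName, Weight)⁺ = {Color, SName, Weight, PName}.
This closure contains every attribute of R1, so R1 ∩ R2 → R1. The join is lossless.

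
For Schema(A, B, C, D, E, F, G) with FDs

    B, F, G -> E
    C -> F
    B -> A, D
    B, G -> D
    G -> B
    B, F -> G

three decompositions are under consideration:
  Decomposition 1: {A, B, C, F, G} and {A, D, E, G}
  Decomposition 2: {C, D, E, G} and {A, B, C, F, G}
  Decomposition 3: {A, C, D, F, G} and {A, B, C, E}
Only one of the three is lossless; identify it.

Decomposition 1: common = {A, G}, closure = {A, B, D, G} → lossy.
Decomposition 2: common = {C, G}, closure = {A, B, C, D, E, F, G} → lossless.
Decomposition 3: common = {A, C}, closure = {A, C, F} → lossy.

Decomposition 2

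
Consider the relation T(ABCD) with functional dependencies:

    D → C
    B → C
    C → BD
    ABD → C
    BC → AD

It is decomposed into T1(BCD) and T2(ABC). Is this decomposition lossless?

Common attributes: T1 ∩ T2 = {BC}.
Closure of {BC}: C → BD applies, adding D; BC → AD applies, adding A. So (BC)⁺ = {ABCD}.
This closure contains every attribute of T1, so T1 ∩ T2 → T1. The join is lossless.

Yes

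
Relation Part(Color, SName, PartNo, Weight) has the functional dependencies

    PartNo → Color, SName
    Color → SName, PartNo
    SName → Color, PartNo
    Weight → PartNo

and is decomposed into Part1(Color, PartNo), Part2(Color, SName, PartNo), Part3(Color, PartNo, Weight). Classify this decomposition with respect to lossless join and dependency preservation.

Lossless test (chase): Rows 1 and 2 agree on PartNo; apply PartNo→Color, SName and equate their Color, SName entries. Rows 1 and 3 agree on PartNo; apply PartNo→Color, SName and equate their Color, SName entries. Row 3 is now all distinguished symbols — the join is lossless.
Dependency preservation: every FD's attributes lie within a single fragment, so each can be enforced locally — preserved.

lossless and dependency-preserving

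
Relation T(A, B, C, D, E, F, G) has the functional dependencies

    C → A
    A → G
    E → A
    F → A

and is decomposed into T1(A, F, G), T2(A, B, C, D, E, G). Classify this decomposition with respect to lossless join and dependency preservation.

Lossless test: (A, G)⁺ = {A, G}, which is a superkey of neither fragment — lossy.
Dependency preservation: every FD's attributes lie within a single fragment, so each can be enforced locally — preserved.

lossy but dependency-preserving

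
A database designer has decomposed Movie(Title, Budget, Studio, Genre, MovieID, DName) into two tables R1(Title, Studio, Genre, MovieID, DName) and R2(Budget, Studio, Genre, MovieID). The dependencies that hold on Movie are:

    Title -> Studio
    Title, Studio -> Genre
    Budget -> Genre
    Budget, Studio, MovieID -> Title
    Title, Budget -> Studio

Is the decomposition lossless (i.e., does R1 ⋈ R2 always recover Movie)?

Common attributes: R1 ∩ R2 = {Studio, Genre, MovieID}.
No dependency enlarges {Studio, Genre, MovieID}, so (Studio, Genre, MovieID)⁺ = {Studio, Genre, MovieID}.
The closure contains neither all of R1 = {Title, Studio, Genre, MovieID, DName} nor all of R2 = {Budget, Studio, Genre, MovieID}, so the common attributes are not a superkey of either fragment. The join is lossy.

No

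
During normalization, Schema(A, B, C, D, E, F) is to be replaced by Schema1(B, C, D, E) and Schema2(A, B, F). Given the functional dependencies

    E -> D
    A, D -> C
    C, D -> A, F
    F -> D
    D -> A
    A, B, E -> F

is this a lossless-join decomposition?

Common attributes: Schema1 ∩ Schema2 = {B}.
No dependency enlarges {B}, so (B)⁺ = {B}.
The closure contains neither all of Schema1 = {B, C, D, E} nor all of Schema2 = {A, B, F}, so the common attributes are not a superkey of either fragment. The join is lossy.

No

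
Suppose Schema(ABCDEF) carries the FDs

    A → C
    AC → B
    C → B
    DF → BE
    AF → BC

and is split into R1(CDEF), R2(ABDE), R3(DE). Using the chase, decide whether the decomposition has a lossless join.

No

Chase test. Columns are ABCDEF; row i has aⱼ where attribute j ∈ Ri, else bᵢⱼ.
Initial tableau (one row per fragment):
  row 1: b11 b12 a3 a4 a5 a6
  row 2: a1 a2 b23 a4 a5 b26
  row 3: b31 b32 b33 a4 a5 b36
No row becomes fully distinguished — the join is lossy.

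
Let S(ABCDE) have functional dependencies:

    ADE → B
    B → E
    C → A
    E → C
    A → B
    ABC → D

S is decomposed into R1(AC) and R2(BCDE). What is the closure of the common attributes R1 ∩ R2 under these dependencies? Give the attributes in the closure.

ABCDE

R1 ∩ R2 = {C}.
C → A applies, adding A
A → B applies, adding B
ABC → D applies, adding D
B → E applies, adding E
Closure: {ABCDE}.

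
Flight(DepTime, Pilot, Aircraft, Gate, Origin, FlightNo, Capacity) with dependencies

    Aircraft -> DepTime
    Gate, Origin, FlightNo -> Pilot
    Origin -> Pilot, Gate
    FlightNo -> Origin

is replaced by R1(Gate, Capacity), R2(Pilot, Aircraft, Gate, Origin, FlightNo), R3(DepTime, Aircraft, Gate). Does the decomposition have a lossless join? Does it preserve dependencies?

Lossless test (chase): Rows 2 and 3 agree on Aircraft; apply Aircraft→DepTime and equate their DepTime entries. No row becomes fully distinguished — the join is lossy.
Dependency preservation: every FD's attributes lie within a single fragment, so each can be enforced locally — preserved.

lossy but dependency-preserving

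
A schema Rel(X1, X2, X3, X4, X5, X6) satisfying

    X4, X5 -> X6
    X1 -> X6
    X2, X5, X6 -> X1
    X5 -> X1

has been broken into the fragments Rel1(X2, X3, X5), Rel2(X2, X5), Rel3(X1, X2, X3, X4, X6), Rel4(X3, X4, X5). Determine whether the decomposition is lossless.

Chase test. Columns are X1, X2, X3, X4, X5, X6; row i has aⱼ where attribute j ∈ Reli, else bᵢⱼ.
Initial tableau (one row per fragment):
  row 1: b11 a2 a3 b14 a5 b16
  row 2: b21 a2 b23 b24 a5 b26
  row 3: a1 a2 a3 a4 b35 a6
  row 4: b41 b42 a3 a4 a5 b46
Rows 1 and 2 agree on X5; apply X5→X1 and equate their X1 entries.
Rows 1 and 4 agree on X5; apply X5→X1 and equate their X1 entries.
Rows 1 and 2 agree on X1; apply X1→X6 and equate their X6 entries.
Rows 1 and 4 agree on X1; apply X1→X6 and equate their X6 entries.
No row becomes fully distinguished — the join is lossy.

No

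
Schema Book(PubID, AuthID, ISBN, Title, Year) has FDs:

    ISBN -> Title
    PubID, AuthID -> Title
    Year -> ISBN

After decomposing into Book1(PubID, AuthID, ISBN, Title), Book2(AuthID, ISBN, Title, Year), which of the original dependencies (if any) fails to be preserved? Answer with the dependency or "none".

ISBN → Title lies within Book1.
PubID, AuthID → Title lies within Book1.
Year → ISBN lies within Book2.
Every dependency is enforceable on the fragments, so the decomposition is dependency-preserving.

none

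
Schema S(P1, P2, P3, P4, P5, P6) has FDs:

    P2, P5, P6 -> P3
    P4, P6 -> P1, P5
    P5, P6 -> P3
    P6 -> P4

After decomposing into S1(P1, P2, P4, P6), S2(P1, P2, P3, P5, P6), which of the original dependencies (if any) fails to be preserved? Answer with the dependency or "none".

none

P2, P5, P6 → P3 lies within S2.
P4, P6 → P1, P5: restricted closure across fragments reaches P1, P5.
P5, P6 → P3 lies within S2.
P6 → P4 lies within S1.
Every dependency is enforceable on the fragments, so the decomposition is dependency-preserving.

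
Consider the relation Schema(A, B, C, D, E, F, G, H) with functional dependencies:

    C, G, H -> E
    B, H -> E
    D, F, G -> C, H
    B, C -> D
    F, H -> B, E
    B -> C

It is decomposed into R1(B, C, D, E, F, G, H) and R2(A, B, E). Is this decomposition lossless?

No

Common attributes: R1 ∩ R2 = {B, E}.
Closure of {B, E}: B → C applies, adding C; B, C → D applies, adding D. So (B, E)⁺ = {B, C, D, E}.
The closure contains neither all of R1 = {B, C, D, E, F, G, H} nor all of R2 = {A, B, E}, so the common attributes are not a superkey of either fragment. The join is lossy.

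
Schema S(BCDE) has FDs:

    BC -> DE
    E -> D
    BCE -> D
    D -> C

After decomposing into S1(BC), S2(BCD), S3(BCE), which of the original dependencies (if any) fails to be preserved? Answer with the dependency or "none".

Check E → D: no single fragment contains all of {DE}, and the restricted closure of {E} across the fragments never reaches {D}.
BC → DE is preserved.
BCE → D is preserved.
D → C is preserved.

E -> D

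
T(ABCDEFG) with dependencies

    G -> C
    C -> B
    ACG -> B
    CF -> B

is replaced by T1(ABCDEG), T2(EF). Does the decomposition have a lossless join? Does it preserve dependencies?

Lossless test: (E)⁺ = {E}, which is a superkey of neither fragment — lossy.
Dependency preservation: CF → B is not contained in any single fragment, but the restricted closure of its left-hand side across the fragments still reaches the right-hand side; the remaining FDs each lie inside some fragment. All dependencies are preserved.

lossy but dependency-preserving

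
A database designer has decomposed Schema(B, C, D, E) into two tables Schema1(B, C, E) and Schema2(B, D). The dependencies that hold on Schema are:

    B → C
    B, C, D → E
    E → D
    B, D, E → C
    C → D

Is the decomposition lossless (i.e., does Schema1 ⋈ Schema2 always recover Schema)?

Common attributes: Schema1 ∩ Schema2 = {B}.
Closure of {B}: B → C applies, adding C; C → D applies, adding D; B, C, D → E applies, adding E. So (B)⁺ = {B, C, D, E}.
This closure contains every attribute of Schema1, so Schema1 ∩ Schema2 → Schema1. The join is lossless.

Yes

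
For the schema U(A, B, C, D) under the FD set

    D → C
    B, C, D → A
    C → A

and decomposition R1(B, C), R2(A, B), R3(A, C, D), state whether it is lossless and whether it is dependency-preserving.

lossy but dependency-preserving

Lossless test (chase): Rows 1 and 3 agree on C; apply C→A and equate their A entries. No row becomes fully distinguished — the join is lossy.
Dependency preservation: B, C, D → A is not contained in any single fragment, but the restricted closure of its left-hand side across the fragments still reaches the right-hand side; the remaining FDs each lie inside some fragment. All dependencies are preserved.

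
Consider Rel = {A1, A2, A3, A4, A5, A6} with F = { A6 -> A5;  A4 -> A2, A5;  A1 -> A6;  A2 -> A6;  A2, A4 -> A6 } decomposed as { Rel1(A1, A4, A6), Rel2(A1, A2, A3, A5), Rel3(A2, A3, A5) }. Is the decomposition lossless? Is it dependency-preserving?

lossy and not dependency-preserving

Lossless test (chase): Rows 1 and 2 agree on A1; apply A1→A6 and equate their A6 entries. Rows 2 and 3 agree on A2; apply A2→A6 and equate their A6 entries. Rows 1 and 2 agree on A6; apply A6→A5 and equate their A5 entries. No row becomes fully distinguished — the join is lossy.
Dependency preservation: the restricted closure of {A6} across the fragments never reaches {A5}, so A6 → A5 cannot be enforced without a join — not preserved.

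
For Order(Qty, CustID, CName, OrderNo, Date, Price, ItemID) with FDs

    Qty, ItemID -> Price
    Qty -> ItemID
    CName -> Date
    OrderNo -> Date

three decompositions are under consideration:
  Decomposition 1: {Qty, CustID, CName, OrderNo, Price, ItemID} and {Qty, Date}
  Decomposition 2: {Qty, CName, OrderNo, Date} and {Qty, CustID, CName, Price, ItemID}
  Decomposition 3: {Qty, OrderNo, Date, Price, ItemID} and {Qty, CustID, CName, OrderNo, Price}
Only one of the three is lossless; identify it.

Decomposition 3

Decomposition 1: common = {Qty}, closure = {Qty, Price, ItemID} → lossy.
Decomposition 2: common = {Qty, CName}, closure = {Qty, CName, Date, Price, ItemID} → lossy.
Decomposition 3: common = {Qty, OrderNo, Price}, closure = {Qty, OrderNo, Date, Price, ItemID} → lossless.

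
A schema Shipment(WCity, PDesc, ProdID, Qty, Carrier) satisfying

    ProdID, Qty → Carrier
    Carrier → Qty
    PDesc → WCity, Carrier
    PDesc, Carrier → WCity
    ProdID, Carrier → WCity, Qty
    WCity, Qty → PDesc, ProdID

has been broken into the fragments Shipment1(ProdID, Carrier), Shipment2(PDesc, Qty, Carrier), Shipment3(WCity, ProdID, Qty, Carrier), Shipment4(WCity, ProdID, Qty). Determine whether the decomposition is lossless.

No

Chase test. Columns are WCity, PDesc, ProdID, Qty, Carrier; row i has aⱼ where attribute j ∈ Shipmenti, else bᵢⱼ.
Initial tableau (one row per fragment):
  row 1: b11 b12 a3 b14 a5
  row 2: b21 a2 b23 a4 a5
  row 3: a1 b32 a3 a4 a5
  row 4: a1 b42 a3 a4 b45
Rows 3 and 4 agree on ProdID, Qty; apply ProdID, Qty→Carrier and equate their Carrier entries.
Rows 1 and 2 agree on Carrier; apply Carrier→Qty and equate their Qty entries.
Rows 1 and 3 agree on ProdID, Carrier; apply ProdID, Carrier→WCity, Qty and equate their WCity, Qty entries.
Rows 1 and 3 agree on WCity, Qty; apply WCity, Qty→PDesc, ProdID and equate their PDesc, ProdID entries.
Rows 1 and 4 agree on WCity, Qty; apply WCity, Qty→PDesc, ProdID and equate their PDesc, ProdID entries.
No row becomes fully distinguished — the join is lossy.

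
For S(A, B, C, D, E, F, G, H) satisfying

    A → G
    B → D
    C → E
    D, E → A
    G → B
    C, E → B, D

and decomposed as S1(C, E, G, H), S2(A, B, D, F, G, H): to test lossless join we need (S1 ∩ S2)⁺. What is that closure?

S1 ∩ S2 = {G, H}.
G → B applies, adding B
B → D applies, adding D
Closure: {B, D, G, H}.

B, D, G, H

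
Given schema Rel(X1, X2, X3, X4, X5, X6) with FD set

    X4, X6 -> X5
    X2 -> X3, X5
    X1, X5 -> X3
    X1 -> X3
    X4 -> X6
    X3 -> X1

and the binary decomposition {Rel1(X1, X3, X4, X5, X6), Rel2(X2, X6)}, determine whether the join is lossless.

No

Common attributes: Rel1 ∩ Rel2 = {X6}.
No dependency enlarges {X6}, so (X6)⁺ = {X6}.
The closure contains neither all of Rel1 = {X1, X3, X4, X5, X6} nor all of Rel2 = {X2, X6}, so the common attributes are not a superkey of either fragment. The join is lossy.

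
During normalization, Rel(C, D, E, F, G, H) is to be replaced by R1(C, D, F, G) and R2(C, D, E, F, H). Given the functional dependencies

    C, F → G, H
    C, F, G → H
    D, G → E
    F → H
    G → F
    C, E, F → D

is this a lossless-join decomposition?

Yes

Common attributes: R1 ∩ R2 = {C, D, F}.
Closure of {C, D, F}: C, F → G, H applies, adding G, H; D, G → E applies, adding E. So (C, D, F)⁺ = {C, D, E, F, G, H}.
This closure contains every attribute of R1, so R1 ∩ R2 → R1. The join is lossless.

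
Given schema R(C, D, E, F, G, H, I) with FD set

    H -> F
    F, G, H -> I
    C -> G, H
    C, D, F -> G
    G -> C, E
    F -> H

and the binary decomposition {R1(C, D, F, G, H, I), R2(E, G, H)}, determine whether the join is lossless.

Common attributes: R1 ∩ R2 = {G, H}.
Closure of {G, H}: H → F applies, adding F; F, G, H → I applies, adding I; G → C, E applies, adding C, E. So (G, H)⁺ = {C, E, F, G, H, I}.
This closure contains every attribute of R2, so R1 ∩ R2 → R2. The join is lossless.

Yes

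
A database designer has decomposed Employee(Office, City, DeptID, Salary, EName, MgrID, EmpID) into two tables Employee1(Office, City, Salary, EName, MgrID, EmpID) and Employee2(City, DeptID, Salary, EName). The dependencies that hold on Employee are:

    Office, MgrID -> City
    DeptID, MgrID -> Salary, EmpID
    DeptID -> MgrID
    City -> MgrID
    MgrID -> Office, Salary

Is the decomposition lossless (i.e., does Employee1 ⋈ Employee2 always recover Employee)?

Common attributes: Employee1 ∩ Employee2 = {City, Salary, EName}.
Closure of {City, Salary, EName}: City → MgrID applies, adding MgrID; MgrID → Office, Salary applies, adding Office. So (City, Salary, EName)⁺ = {Office, City, Salary, EName, MgrID}.
The closure contains neither all of Employee1 = {Office, City, Salary, EName, MgrID, EmpID} nor all of Employee2 = {City, DeptID, Salary, EName}, so the common attributes are not a superkey of either fragment. The join is lossy.

No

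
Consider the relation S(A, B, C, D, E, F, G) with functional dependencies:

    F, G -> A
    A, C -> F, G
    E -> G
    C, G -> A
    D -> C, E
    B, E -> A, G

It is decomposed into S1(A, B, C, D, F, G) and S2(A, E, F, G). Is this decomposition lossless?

No

Common attributes: S1 ∩ S2 = {A, F, G}.
No dependency enlarges {A, F, G}, so (A, F, G)⁺ = {A, F, G}.
The closure contains neither all of S1 = {A, B, C, D, F, G} nor all of S2 = {A, E, F, G}, so the common attributes are not a superkey of either fragment. The join is lossy.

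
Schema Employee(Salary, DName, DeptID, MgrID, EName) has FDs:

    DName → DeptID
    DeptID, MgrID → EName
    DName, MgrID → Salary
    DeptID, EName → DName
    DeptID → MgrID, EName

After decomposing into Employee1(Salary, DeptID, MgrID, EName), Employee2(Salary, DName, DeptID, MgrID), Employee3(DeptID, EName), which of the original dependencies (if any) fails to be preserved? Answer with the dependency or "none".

DName → DeptID lies within Employee2.
DeptID, MgrID → EName lies within Employee1.
DName, MgrID → Salary lies within Employee2.
DeptID, EName → DName: restricted closure across fragments reaches DName.
DeptID → MgrID, EName lies within Employee1.
Every dependency is enforceable on the fragments, so the decomposition is dependency-preserving.

none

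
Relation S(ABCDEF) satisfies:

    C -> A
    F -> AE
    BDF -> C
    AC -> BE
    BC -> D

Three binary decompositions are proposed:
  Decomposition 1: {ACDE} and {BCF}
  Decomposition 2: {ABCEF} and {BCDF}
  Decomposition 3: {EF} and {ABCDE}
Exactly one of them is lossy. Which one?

Decomposition 1: common = {C}, closure = {ABCDE} → lossless.
Decomposition 2: common = {BCF}, closure = {ABCDEF} → lossless.
Decomposition 3: common = {E}, closure = {E} → lossy.

Decomposition 3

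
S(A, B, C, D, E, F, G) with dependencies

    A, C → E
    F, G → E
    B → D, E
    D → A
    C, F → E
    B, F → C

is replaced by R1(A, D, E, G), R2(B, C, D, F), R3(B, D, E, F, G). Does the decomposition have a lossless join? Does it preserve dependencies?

lossless but not dependency-preserving

Lossless test (chase): Rows 2 and 3 agree on B; apply B→D, E and equate their D, E entries. Rows 1 and 2 agree on D; apply D→A and equate their A entries. Rows 1 and 3 agree on D; apply D→A and equate their A entries. Rows 2 and 3 agree on B, F; apply B, F→C and equate their C entries. Row 3 is now all distinguished symbols — the join is lossless.
Dependency preservation: the restricted closure of {A, C} across the fragments never reaches {E}, so A, C → E cannot be enforced without a join — not preserved.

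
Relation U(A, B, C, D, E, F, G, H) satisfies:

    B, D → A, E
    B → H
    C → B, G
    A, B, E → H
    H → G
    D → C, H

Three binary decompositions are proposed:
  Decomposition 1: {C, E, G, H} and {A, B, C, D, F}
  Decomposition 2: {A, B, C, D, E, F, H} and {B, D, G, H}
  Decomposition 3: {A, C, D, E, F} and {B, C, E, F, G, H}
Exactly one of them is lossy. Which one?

Decomposition 1

Decomposition 1: common = {C}, closure = {B, C, G, H} → lossy.
Decomposition 2: common = {B, D, H}, closure = {A, B, C, D, E, G, H} → lossless.
Decomposition 3: common = {C, E, F}, closure = {B, C, E, F, G, H} → lossless.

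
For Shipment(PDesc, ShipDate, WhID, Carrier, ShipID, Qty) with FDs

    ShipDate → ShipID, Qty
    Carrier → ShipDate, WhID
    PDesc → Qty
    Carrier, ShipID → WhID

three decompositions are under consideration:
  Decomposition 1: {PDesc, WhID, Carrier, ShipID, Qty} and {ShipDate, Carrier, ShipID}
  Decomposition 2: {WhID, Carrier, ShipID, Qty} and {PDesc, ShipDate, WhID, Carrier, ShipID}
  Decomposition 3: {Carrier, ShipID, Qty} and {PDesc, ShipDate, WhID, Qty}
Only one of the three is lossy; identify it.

Decomposition 3

Decomposition 1: common = {Carrier, ShipID}, closure = {ShipDate, WhID, Carrier, ShipID, Qty} → lossless.
Decomposition 2: common = {WhID, Carrier, ShipID}, closure = {ShipDate, WhID, Carrier, ShipID, Qty} → lossless.
Decomposition 3: common = {Qty}, closure = {Qty} → lossy.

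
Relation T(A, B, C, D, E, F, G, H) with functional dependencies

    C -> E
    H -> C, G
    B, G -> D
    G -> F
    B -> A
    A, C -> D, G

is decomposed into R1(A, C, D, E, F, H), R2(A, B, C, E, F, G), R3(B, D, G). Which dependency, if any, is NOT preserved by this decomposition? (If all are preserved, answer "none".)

Check H → C, G: no single fragment contains all of {C, G, H}, and the restricted closure of {H} across the fragments never reaches {C, G}.
C → E is preserved.
B, G → D is preserved.
G → F is preserved.
B → A is preserved.
A, C → D, G is preserved.

H -> C, G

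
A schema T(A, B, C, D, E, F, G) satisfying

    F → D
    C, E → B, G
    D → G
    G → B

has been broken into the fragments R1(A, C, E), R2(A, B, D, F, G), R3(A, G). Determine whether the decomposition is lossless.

No

Chase test. Columns are A, B, C, D, E, F, G; row i has aⱼ where attribute j ∈ Ri, else bᵢⱼ.
Initial tableau (one row per fragment):
  row 1: a1 b12 a3 b14 a5 b16 b17
  row 2: a1 a2 b23 a4 b25 a6 a7
  row 3: a1 b32 b33 b34 b35 b36 a7
Rows 2 and 3 agree on G; apply G→B and equate their B entries.
No row becomes fully distinguished — the join is lossy.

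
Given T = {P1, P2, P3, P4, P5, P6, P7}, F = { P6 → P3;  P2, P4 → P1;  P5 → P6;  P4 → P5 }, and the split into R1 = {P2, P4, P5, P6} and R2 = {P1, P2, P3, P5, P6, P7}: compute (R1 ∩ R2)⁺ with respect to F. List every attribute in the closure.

P2, P3, P5, P6

R1 ∩ R2 = {P2, P5, P6}.
P6 → P3 applies, adding P3
Closure: {P2, P3, P5, P6}.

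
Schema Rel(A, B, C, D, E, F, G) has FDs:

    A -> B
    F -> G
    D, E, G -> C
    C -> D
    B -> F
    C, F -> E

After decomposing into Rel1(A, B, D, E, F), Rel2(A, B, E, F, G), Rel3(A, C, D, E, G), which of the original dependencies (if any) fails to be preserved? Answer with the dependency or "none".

C, F -> E

Check C, F → E: no single fragment contains all of {C, E, F}, and the restricted closure of {C, F} across the fragments never reaches {E}.
A → B is preserved.
F → G is preserved.
D, E, G → C is preserved.
C → D is preserved.
B → F is preserved.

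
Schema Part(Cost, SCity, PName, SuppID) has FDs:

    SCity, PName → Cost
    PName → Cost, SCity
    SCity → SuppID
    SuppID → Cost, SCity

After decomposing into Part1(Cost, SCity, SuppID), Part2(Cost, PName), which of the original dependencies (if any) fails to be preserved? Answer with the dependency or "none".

Check PName → Cost, SCity: no single fragment contains all of {Cost, SCity, PName}, and the restricted closure of {PName} across the fragments never reaches {Cost, SCity}.
SCity, PName → Cost is preserved.
SCity → SuppID is preserved.
SuppID → Cost, SCity is preserved.

PName → Cost, SCity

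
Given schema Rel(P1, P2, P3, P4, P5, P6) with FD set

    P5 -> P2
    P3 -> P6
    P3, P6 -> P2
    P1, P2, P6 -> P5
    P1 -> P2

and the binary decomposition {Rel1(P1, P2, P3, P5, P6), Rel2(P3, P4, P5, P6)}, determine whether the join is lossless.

Common attributes: Rel1 ∩ Rel2 = {P3, P5, P6}.
Closure of {P3, P5, P6}: P5 → P2 applies, adding P2. So (P3, P5, P6)⁺ = {P2, P3, P5, P6}.
The closure contains neither all of Rel1 = {P1, P2, P3, P5, P6} nor all of Rel2 = {P3, P4, P5, P6}, so the common attributes are not a superkey of either fragment. The join is lossy.

No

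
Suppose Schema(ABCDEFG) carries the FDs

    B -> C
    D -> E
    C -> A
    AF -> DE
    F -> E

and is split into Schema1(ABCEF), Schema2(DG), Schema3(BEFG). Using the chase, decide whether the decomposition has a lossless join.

No

Chase test. Columns are ABCDEFG; row i has aⱼ where attribute j ∈ Schemai, else bᵢⱼ.
Initial tableau (one row per fragment):
  row 1: a1 a2 a3 b14 a5 a6 b17
  row 2: b21 b22 b23 a4 b25 b26 a7
  row 3: b31 a2 b33 b34 a5 a6 a7
Rows 1 and 3 agree on B; apply B→C and equate their C entries.
Rows 1 and 3 agree on C; apply C→A and equate their A entries.
Rows 1 and 3 agree on AF; apply AF→DE and equate their DE entries.
No row becomes fully distinguished — the join is lossy.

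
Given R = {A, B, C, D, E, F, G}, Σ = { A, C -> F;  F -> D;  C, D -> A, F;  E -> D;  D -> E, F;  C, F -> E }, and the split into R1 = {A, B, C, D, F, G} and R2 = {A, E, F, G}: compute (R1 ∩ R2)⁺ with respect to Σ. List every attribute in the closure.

A, D, E, F, G

R1 ∩ R2 = {A, F, G}.
F → D applies, adding D
D → E, F applies, adding E
Closure: {A, D, E, F, G}.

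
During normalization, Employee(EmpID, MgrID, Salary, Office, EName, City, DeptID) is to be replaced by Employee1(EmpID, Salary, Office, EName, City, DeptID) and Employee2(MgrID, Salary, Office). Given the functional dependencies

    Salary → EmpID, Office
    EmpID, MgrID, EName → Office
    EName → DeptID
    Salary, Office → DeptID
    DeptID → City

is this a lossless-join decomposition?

Common attributes: Employee1 ∩ Employee2 = {Salary, Office}.
Closure of {Salary, Office}: Salary → EmpID, Office applies, adding EmpID; Salary, Office → DeptID applies, adding DeptID; DeptID → City applies, adding City. So (Salary, Office)⁺ = {EmpID, Salary, Office, City, DeptID}.
The closure contains neither all of Employee1 = {EmpID, Salary, Office, EName, City, DeptID} nor all of Employee2 = {MgrID, Salary, Office}, so the common attributes are not a superkey of either fragment. The join is lossy.

No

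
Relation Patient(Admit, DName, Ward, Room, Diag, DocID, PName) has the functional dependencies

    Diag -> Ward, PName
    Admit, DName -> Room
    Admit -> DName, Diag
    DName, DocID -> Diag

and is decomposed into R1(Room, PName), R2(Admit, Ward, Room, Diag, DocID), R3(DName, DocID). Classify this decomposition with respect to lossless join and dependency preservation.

lossy and not dependency-preserving

Lossless test (chase): applying each FD to every pair of rows produces no changes in the tableau, so no row becomes fully distinguished — the join is lossy.
Dependency preservation: the restricted closure of {Diag} across the fragments never reaches {Ward, PName}, so Diag → Ward, PName cannot be enforced without a join — not preserved.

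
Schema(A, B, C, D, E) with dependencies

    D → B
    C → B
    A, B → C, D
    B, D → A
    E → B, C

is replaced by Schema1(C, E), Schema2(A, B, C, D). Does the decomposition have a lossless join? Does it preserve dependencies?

lossy but dependency-preserving

Lossless test: (C)⁺ = {B, C}, which is a superkey of neither fragment — lossy.
Dependency preservation: E → B, C is not contained in any single fragment, but the restricted closure of its left-hand side across the fragments still reaches the right-hand side; the remaining FDs each lie inside some fragment. All dependencies are preserved.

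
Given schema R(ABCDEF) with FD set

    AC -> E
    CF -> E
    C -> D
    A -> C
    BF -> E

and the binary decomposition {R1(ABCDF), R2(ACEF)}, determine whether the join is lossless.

Yes

Common attributes: R1 ∩ R2 = {ACF}.
Closure of {ACF}: AC → E applies, adding E; C → D applies, adding D. So (ACF)⁺ = {ACDEF}.
This closure contains every attribute of R2, so R1 ∩ R2 → R2. The join is lossless.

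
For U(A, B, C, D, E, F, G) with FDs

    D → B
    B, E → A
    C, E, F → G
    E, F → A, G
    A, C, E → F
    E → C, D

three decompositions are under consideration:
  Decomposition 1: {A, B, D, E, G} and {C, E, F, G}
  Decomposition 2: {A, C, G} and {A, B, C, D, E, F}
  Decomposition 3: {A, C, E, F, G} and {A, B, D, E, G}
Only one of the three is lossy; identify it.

Decomposition 1: common = {E, G}, closure = {A, B, C, D, E, F, G} → lossless.
Decomposition 2: common = {A, C}, closure = {A, C} → lossy.
Decomposition 3: common = {A, E, G}, closure = {A, B, C, D, E, F, G} → lossless.

Decomposition 2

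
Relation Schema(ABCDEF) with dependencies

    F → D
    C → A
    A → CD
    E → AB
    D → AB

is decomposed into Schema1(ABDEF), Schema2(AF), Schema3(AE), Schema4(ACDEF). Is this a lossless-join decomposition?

Yes

Chase test. Columns are ABCDEF; row i has aⱼ where attribute j ∈ Schemai, else bᵢⱼ.
Initial tableau (one row per fragment):
  row 1: a1 a2 b13 a4 a5 a6
  row 2: a1 b22 b23 b24 b25 a6
  row 3: a1 b32 b33 b34 a5 b36
  row 4: a1 b42 a3 a4 a5 a6
Rows 1 and 2 agree on F; apply F→D and equate their D entries.
Rows 1 and 2 agree on A; apply A→CD and equate their CD entries.
Rows 1 and 3 agree on A; apply A→CD and equate their CD entries.
Rows 1 and 4 agree on A; apply A→CD and equate their CD entries.
Rows 1 and 3 agree on E; apply E→AB and equate their AB entries.
Rows 1 and 4 agree on E; apply E→AB and equate their AB entries.
Rows 1 and 2 agree on D; apply D→AB and equate their AB entries.
Row 1 is now all distinguished symbols — the join is lossless.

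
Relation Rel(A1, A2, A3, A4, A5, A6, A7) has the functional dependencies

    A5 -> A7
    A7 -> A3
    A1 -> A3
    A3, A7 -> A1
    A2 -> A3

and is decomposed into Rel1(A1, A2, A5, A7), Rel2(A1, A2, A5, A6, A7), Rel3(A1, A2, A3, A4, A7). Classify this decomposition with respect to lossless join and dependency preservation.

lossy but dependency-preserving

Lossless test (chase): Rows 1 and 2 agree on A7; apply A7→A3 and equate their A3 entries. Rows 1 and 3 agree on A7; apply A7→A3 and equate their A3 entries. No row becomes fully distinguished — the join is lossy.
Dependency preservation: every FD's attributes lie within a single fragment, so each can be enforced locally — preserved.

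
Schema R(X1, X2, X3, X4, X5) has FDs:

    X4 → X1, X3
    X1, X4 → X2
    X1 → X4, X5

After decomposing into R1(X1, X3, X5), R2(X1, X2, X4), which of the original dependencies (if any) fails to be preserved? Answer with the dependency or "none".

none

X4 → X1, X3: restricted closure across fragments reaches X1, X3.
X1, X4 → X2 lies within R2.
X1 → X4, X5: restricted closure across fragments reaches X4, X5.
Every dependency is enforceable on the fragments, so the decomposition is dependency-preserving.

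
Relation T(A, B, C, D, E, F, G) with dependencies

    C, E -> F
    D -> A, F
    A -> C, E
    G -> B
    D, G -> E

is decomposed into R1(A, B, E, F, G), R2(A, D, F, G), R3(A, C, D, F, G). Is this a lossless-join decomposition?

Yes

Chase test. Columns are A, B, C, D, E, F, G; row i has aⱼ where attribute j ∈ Ri, else bᵢⱼ.
Initial tableau (one row per fragment):
  row 1: a1 a2 b13 b14 a5 a6 a7
  row 2: a1 b22 b23 a4 b25 a6 a7
  row 3: a1 b32 a3 a4 b35 a6 a7
Rows 1 and 2 agree on A; apply A→C, E and equate their C, E entries.
Rows 1 and 3 agree on A; apply A→C, E and equate their C, E entries.
Rows 1 and 2 agree on G; apply G→B and equate their B entries.
Rows 1 and 3 agree on G; apply G→B and equate their B entries.
Row 2 is now all distinguished symbols — the join is lossless.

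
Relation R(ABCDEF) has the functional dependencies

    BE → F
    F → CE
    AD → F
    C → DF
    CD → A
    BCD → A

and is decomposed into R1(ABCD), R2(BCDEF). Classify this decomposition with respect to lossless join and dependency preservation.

lossless and dependency-preserving

Lossless test: (BCD)⁺ = {ABCDEF}, which contains all of one fragment — lossless.
Dependency preservation: AD → F is not contained in any single fragment, but the restricted closure of its left-hand side across the fragments still reaches the right-hand side; the remaining FDs each lie inside some fragment. All dependencies are preserved.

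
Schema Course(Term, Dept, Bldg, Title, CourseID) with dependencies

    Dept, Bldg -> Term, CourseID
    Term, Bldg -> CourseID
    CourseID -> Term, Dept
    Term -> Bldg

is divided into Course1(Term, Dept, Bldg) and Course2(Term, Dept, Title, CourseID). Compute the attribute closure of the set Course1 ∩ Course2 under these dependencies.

Course1 ∩ Course2 = {Term, Dept}.
Term → Bldg applies, adding Bldg
Dept, Bldg → Term, CourseID applies, adding CourseID
Closure: {Term, Dept, Bldg, CourseID}.

Term, Dept, Bldg, CourseID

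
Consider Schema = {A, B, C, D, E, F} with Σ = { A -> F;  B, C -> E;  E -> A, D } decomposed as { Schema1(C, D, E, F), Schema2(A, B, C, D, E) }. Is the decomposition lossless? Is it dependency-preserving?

lossless but not dependency-preserving

Lossless test: (C, D, E)⁺ = {A, C, D, E, F}, which contains all of one fragment — lossless.
Dependency preservation: the restricted closure of {A} across the fragments never reaches {F}, so A → F cannot be enforced without a join — not preserved.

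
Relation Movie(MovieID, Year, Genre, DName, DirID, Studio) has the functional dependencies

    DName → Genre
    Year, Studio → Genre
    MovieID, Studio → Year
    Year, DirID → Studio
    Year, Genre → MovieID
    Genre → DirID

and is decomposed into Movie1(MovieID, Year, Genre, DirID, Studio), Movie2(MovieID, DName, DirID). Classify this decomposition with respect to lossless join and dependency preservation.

lossy and not dependency-preserving

Lossless test: (MovieID, DirID)⁺ = {MovieID, DirID}, which is a superkey of neither fragment — lossy.
Dependency preservation: the restricted closure of {DName} across the fragments never reaches {Genre}, so DName → Genre cannot be enforced without a join — not preserved.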